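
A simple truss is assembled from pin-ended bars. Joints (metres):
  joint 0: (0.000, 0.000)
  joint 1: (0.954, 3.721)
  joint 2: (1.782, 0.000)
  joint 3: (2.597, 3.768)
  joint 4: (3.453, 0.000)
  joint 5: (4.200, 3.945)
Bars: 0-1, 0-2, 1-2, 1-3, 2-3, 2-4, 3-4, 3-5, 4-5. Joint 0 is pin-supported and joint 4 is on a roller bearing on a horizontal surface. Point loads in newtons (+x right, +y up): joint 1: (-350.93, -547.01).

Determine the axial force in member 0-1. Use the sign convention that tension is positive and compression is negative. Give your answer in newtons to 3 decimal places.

-799.083

N=6 nodes, M=9 members, R=3 reactions → 2N=12, M+R=12
member 0 (0-1): L=3.8413, (cx,cy)=(0.2484,0.9687)
member 1 (0-2): L=1.7820, (cx,cy)=(1.0000,0.0000)
member 2 (1-2): L=3.8120, (cx,cy)=(0.2172,-0.9761)
member 3 (1-3): L=1.6437, (cx,cy)=(0.9996,0.0286)
member 4 (2-3): L=3.8551, (cx,cy)=(0.2114,0.9774)
member 5 (2-4): L=1.6710, (cx,cy)=(1.0000,0.0000)
member 6 (3-4): L=3.8640, (cx,cy)=(0.2215,-0.9752)
member 7 (3-5): L=1.6127, (cx,cy)=(0.9940,0.1098)
member 8 (4-5): L=4.0151, (cx,cy)=(0.1860,0.9825)
solve A·x = −loads:
  F[0-1] = -799.0833 N (compression)
  F[0-2] = -152.4774 N (compression)
  F[1-2] = +235.5603 N (tension)
  F[1-3] = +101.3532 N (tension)
  F[2-3] = -235.2535 N (compression)
  F[2-4] = -51.5777 N (compression)
  F[3-4] = +232.8231 N (tension)
  F[3-5] = +0.0000 N (tension)
  F[4-5] = +0.0000 N (tension)
  Rx@0 = +350.9300 N
  Ry@0 = +774.0482 N
  Ry@4 = -227.0382 N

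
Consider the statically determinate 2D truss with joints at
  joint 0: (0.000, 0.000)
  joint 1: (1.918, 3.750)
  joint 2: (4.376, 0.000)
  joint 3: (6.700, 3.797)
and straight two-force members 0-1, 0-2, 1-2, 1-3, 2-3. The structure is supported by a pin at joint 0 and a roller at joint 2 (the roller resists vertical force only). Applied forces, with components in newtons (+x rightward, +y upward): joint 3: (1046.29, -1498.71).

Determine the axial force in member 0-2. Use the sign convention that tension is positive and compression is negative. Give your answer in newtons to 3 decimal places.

N=4 nodes, M=5 members, R=3 reactions → 2N=8, M+R=8
member 0 (0-1): L=4.2120, (cx,cy)=(0.4554,0.8903)
member 1 (0-2): L=4.3760, (cx,cy)=(1.0000,0.0000)
member 2 (1-2): L=4.4838, (cx,cy)=(0.5482,-0.8363)
member 3 (1-3): L=4.7822, (cx,cy)=(1.0000,0.0098)
member 4 (2-3): L=4.4518, (cx,cy)=(0.5220,0.8529)
solve A·x = −loads:
  F[0-1] = +1913.7069 N (tension)
  F[0-2] = +174.8605 N (tension)
  F[1-2] = -2013.9569 N (compression)
  F[1-3] = +1975.5729 N (tension)
  F[2-3] = -1779.9146 N (compression)
  Rx@0 = -1046.2900 N
  Ry@0 = -1703.7855 N
  Ry@2 = +3202.4955 N

174.861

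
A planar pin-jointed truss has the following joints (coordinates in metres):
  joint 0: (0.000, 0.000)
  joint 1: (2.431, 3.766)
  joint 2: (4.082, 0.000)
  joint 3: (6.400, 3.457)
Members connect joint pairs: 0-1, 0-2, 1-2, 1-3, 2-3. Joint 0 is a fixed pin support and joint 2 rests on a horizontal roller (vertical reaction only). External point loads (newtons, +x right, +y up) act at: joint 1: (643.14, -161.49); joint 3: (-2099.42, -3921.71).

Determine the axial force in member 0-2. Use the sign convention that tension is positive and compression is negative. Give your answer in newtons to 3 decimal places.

N=4 nodes, M=5 members, R=3 reactions → 2N=8, M+R=8
member 0 (0-1): L=4.4825, (cx,cy)=(0.5423,0.8402)
member 1 (0-2): L=4.0820, (cx,cy)=(1.0000,0.0000)
member 2 (1-2): L=4.1120, (cx,cy)=(0.4015,-0.9159)
member 3 (1-3): L=3.9810, (cx,cy)=(0.9970,-0.0776)
member 4 (2-3): L=4.1622, (cx,cy)=(0.5569,0.8306)
solve A·x = −loads:
  F[0-1] = +1162.9174 N (tension)
  F[0-2] = -2086.9710 N (compression)
  F[1-2] = -1285.9642 N (compression)
  F[1-3] = +505.4002 N (tension)
  F[2-3] = -4674.4851 N (compression)
  Rx@0 = +1456.2800 N
  Ry@0 = -977.0392 N
  Ry@2 = +5060.2392 N

-2086.971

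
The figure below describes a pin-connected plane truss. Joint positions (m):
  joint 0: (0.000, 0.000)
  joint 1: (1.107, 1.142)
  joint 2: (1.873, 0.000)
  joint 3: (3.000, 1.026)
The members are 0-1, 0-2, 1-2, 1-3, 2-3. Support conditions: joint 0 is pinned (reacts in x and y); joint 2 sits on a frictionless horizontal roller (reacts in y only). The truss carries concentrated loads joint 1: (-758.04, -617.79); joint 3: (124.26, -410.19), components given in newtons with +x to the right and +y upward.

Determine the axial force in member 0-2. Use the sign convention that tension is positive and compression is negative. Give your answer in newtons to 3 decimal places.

-246.073

N=4 nodes, M=5 members, R=3 reactions → 2N=8, M+R=8
member 0 (0-1): L=1.5905, (cx,cy)=(0.6960,0.7180)
member 1 (0-2): L=1.8730, (cx,cy)=(1.0000,0.0000)
member 2 (1-2): L=1.3751, (cx,cy)=(0.5570,-0.8305)
member 3 (1-3): L=1.8966, (cx,cy)=(0.9981,-0.0612)
member 4 (2-3): L=1.5241, (cx,cy)=(0.7395,0.6732)
solve A·x = −loads:
  F[0-1] = -557.0352 N (compression)
  F[0-2] = -246.0734 N (compression)
  F[1-2] = -302.0280 N (compression)
  F[1-3] = +539.5876 N (tension)
  F[2-3] = -560.2935 N (compression)
  Rx@0 = +633.7800 N
  Ry@0 = +399.9647 N
  Ry@2 = +628.0153 N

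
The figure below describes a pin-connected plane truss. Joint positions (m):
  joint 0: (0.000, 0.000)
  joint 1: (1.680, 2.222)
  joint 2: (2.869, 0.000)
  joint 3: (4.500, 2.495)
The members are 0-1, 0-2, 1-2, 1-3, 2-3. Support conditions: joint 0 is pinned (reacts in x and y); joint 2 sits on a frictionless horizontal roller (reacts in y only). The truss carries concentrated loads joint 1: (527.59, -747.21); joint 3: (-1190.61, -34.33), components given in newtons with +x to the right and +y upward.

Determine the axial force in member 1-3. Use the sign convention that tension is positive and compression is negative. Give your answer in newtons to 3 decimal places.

N=4 nodes, M=5 members, R=3 reactions → 2N=8, M+R=8
member 0 (0-1): L=2.7856, (cx,cy)=(0.6031,0.7977)
member 1 (0-2): L=2.8690, (cx,cy)=(1.0000,0.0000)
member 2 (1-2): L=2.5201, (cx,cy)=(0.4718,-0.8817)
member 3 (1-3): L=2.8332, (cx,cy)=(0.9953,0.0964)
member 4 (2-3): L=2.9808, (cx,cy)=(0.5472,0.8370)
solve A·x = −loads:
  F[0-1] = -1149.5291 N (compression)
  F[0-2] = +30.2577 N (tension)
  F[1-2] = +55.5781 N (tension)
  F[1-3] = -1252.9198 N (compression)
  F[2-3] = +103.2217 N (tension)
  Rx@0 = +663.0200 N
  Ry@0 = +916.9423 N
  Ry@2 = -135.4023 N

-1252.920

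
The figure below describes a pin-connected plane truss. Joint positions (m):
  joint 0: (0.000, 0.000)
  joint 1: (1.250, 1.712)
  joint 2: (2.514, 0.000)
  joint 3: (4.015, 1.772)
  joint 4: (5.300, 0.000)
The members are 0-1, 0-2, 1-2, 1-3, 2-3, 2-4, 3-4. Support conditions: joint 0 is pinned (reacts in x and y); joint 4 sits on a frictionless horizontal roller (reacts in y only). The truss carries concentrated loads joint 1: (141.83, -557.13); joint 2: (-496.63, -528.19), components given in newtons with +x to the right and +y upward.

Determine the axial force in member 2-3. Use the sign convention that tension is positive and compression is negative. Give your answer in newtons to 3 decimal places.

N=5 nodes, M=7 members, R=3 reactions → 2N=10, M+R=10
member 0 (0-1): L=2.1198, (cx,cy)=(0.5897,0.8076)
member 1 (0-2): L=2.5140, (cx,cy)=(1.0000,0.0000)
member 2 (1-2): L=2.1281, (cx,cy)=(0.5940,-0.8045)
member 3 (1-3): L=2.7657, (cx,cy)=(0.9998,0.0217)
member 4 (2-3): L=2.3223, (cx,cy)=(0.6463,0.7630)
member 5 (2-4): L=2.7860, (cx,cy)=(1.0000,0.0000)
member 6 (3-4): L=2.1889, (cx,cy)=(0.5871,-0.8095)
solve A·x = −loads:
  F[0-1] = -814.1893 N (compression)
  F[0-2] = +125.3155 N (tension)
  F[1-2] = +106.3647 N (tension)
  F[1-3] = -685.2840 N (compression)
  F[2-3] = +580.0731 N (tension)
  F[2-4] = +310.1939 N (tension)
  F[3-4] = -528.3877 N (compression)
  Rx@0 = +354.8000 N
  Ry@0 = +657.5662 N
  Ry@4 = +427.7538 N

580.073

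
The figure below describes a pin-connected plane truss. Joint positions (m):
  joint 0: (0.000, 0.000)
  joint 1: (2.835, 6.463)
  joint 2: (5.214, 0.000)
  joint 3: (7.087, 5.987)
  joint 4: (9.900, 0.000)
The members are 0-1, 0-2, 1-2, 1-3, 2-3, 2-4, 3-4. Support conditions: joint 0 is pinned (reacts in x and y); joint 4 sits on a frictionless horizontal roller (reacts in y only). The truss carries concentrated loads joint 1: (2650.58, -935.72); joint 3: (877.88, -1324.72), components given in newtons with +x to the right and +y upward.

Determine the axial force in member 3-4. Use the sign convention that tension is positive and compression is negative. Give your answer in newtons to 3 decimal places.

N=5 nodes, M=7 members, R=3 reactions → 2N=10, M+R=10
member 0 (0-1): L=7.0574, (cx,cy)=(0.4017,0.9158)
member 1 (0-2): L=5.2140, (cx,cy)=(1.0000,0.0000)
member 2 (1-2): L=6.8869, (cx,cy)=(0.3454,-0.9384)
member 3 (1-3): L=4.2786, (cx,cy)=(0.9938,-0.1113)
member 4 (2-3): L=6.2731, (cx,cy)=(0.2986,0.9544)
member 5 (2-4): L=4.6860, (cx,cy)=(1.0000,0.0000)
member 6 (3-4): L=6.6149, (cx,cy)=(0.4253,-0.9051)
solve A·x = −loads:
  F[0-1] = +1329.0431 N (tension)
  F[0-2] = +2994.5792 N (tension)
  F[1-2] = -2129.2725 N (compression)
  F[1-3] = -1389.7990 N (compression)
  F[2-3] = +2093.7006 N (tension)
  F[2-4] = +1633.9258 N (tension)
  F[3-4] = -3842.2626 N (compression)
  Rx@0 = -3528.4600 N
  Ry@0 = -1217.0977 N
  Ry@4 = +3477.5377 N

-3842.263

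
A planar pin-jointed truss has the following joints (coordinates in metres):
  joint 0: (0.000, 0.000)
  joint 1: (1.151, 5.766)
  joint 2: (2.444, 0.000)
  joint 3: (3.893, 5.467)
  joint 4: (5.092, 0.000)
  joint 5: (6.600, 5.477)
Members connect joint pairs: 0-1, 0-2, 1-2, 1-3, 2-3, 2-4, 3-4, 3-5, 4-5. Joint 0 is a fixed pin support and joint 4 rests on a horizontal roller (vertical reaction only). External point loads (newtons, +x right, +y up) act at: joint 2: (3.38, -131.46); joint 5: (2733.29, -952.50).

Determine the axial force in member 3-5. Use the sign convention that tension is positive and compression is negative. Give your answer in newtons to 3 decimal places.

N=6 nodes, M=9 members, R=3 reactions → 2N=12, M+R=12
member 0 (0-1): L=5.8798, (cx,cy)=(0.1958,0.9807)
member 1 (0-2): L=2.4440, (cx,cy)=(1.0000,0.0000)
member 2 (1-2): L=5.9092, (cx,cy)=(0.2188,-0.9758)
member 3 (1-3): L=2.7583, (cx,cy)=(0.9941,-0.1084)
member 4 (2-3): L=5.6558, (cx,cy)=(0.2562,0.9666)
member 5 (2-4): L=2.6480, (cx,cy)=(1.0000,0.0000)
member 6 (3-4): L=5.5969, (cx,cy)=(0.2142,-0.9768)
member 7 (3-5): L=2.7070, (cx,cy)=(1.0000,0.0037)
member 8 (4-5): L=5.6808, (cx,cy)=(0.2655,0.9641)
solve A·x = −loads:
  F[0-1] = +3215.8903 N (tension)
  F[0-2] = +2107.1391 N (tension)
  F[1-2] = -3385.1186 N (compression)
  F[1-3] = +1378.3562 N (tension)
  F[2-3] = +3553.1365 N (tension)
  F[2-4] = +452.7473 N (tension)
  F[3-4] = -3351.8693 N (compression)
  F[3-5] = +2998.6153 N (tension)
  F[4-5] = -999.4337 N (compression)
  Rx@0 = -2736.6700 N
  Ry@0 = -3153.6711 N
  Ry@4 = +4237.6311 N

2998.615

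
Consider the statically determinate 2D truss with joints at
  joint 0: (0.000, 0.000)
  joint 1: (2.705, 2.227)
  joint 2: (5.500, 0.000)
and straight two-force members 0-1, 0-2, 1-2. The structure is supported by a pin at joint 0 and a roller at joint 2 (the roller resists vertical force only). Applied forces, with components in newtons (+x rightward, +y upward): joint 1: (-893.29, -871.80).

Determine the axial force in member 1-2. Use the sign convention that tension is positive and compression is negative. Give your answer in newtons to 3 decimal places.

-107.623

N=3 nodes, M=3 members, R=3 reactions → 2N=6, M+R=6
member 0 (0-1): L=3.5038, (cx,cy)=(0.7720,0.6356)
member 1 (0-2): L=5.5000, (cx,cy)=(1.0000,0.0000)
member 2 (1-2): L=3.5737, (cx,cy)=(0.7821,-0.6232)
solve A·x = −loads:
  F[0-1] = -1266.1071 N (compression)
  F[0-2] = +84.1711 N (tension)
  F[1-2] = -107.6225 N (compression)
  Rx@0 = +893.2900 N
  Ry@0 = +804.7342 N
  Ry@2 = +67.0658 N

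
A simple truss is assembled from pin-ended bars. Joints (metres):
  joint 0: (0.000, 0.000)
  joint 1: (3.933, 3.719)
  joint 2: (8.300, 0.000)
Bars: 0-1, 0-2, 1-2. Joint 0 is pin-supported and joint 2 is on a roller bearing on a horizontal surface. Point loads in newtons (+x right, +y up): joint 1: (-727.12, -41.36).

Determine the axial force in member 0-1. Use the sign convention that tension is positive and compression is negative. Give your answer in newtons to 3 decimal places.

-505.869

N=3 nodes, M=3 members, R=3 reactions → 2N=6, M+R=6
member 0 (0-1): L=5.4129, (cx,cy)=(0.7266,0.6871)
member 1 (0-2): L=8.3000, (cx,cy)=(1.0000,0.0000)
member 2 (1-2): L=5.7360, (cx,cy)=(0.7613,-0.6484)
solve A·x = −loads:
  F[0-1] = -505.8688 N (compression)
  F[0-2] = -359.5567 N (compression)
  F[1-2] = +472.2729 N (tension)
  Rx@0 = +727.1200 N
  Ry@0 = +347.5637 N
  Ry@2 = -306.2037 N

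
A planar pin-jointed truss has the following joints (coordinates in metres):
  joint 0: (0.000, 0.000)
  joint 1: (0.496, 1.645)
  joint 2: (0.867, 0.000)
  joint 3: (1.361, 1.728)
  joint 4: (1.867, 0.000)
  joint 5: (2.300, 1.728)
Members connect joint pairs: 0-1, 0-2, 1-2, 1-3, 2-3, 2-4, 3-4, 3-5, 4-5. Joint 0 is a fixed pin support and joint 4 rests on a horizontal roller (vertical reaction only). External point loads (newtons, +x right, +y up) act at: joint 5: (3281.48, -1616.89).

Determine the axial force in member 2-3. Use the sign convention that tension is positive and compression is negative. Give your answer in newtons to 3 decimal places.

N=6 nodes, M=9 members, R=3 reactions → 2N=12, M+R=12
member 0 (0-1): L=1.7182, (cx,cy)=(0.2887,0.9574)
member 1 (0-2): L=0.8670, (cx,cy)=(1.0000,0.0000)
member 2 (1-2): L=1.6863, (cx,cy)=(0.2200,-0.9755)
member 3 (1-3): L=0.8690, (cx,cy)=(0.9954,0.0955)
member 4 (2-3): L=1.7972, (cx,cy)=(0.2749,0.9615)
member 5 (2-4): L=1.0000, (cx,cy)=(1.0000,0.0000)
member 6 (3-4): L=1.8006, (cx,cy)=(0.2810,-0.9597)
member 7 (3-5): L=0.9390, (cx,cy)=(1.0000,0.0000)
member 8 (4-5): L=1.7814, (cx,cy)=(0.2431,0.9700)
solve A·x = −loads:
  F[0-1] = +3563.8977 N (tension)
  F[0-2] = +2252.6450 N (tension)
  F[1-2] = -3324.7182 N (compression)
  F[1-3] = +1768.3781 N (tension)
  F[2-3] = +3373.1862 N (tension)
  F[2-4] = +594.0057 N (tension)
  F[3-4] = -3555.4457 N (compression)
  F[3-5] = +3686.6382 N (tension)
  F[4-5] = -1666.8793 N (compression)
  Rx@0 = -3281.4800 N
  Ry@0 = -3412.1643 N
  Ry@4 = +5029.0543 N

3373.186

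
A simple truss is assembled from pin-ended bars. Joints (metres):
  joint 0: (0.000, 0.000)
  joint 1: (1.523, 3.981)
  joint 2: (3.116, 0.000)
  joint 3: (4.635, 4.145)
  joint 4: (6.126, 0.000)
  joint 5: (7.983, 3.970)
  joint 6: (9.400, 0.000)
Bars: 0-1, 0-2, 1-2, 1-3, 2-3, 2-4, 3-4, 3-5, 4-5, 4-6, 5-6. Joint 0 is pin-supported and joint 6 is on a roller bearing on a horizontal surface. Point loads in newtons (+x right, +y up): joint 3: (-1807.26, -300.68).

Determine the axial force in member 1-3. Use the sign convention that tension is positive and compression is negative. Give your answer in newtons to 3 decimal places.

N=7 nodes, M=11 members, R=3 reactions → 2N=14, M+R=14
member 0 (0-1): L=4.2624, (cx,cy)=(0.3573,0.9340)
member 1 (0-2): L=3.1160, (cx,cy)=(1.0000,0.0000)
member 2 (1-2): L=4.2879, (cx,cy)=(0.3715,-0.9284)
member 3 (1-3): L=3.1163, (cx,cy)=(0.9986,0.0526)
member 4 (2-3): L=4.4146, (cx,cy)=(0.3441,0.9389)
member 5 (2-4): L=3.0100, (cx,cy)=(1.0000,0.0000)
member 6 (3-4): L=4.4050, (cx,cy)=(0.3385,-0.9410)
member 7 (3-5): L=3.3526, (cx,cy)=(0.9986,-0.0522)
member 8 (4-5): L=4.3828, (cx,cy)=(0.4237,0.9058)
member 9 (4-6): L=3.2740, (cx,cy)=(1.0000,0.0000)
member 10 (5-6): L=4.2153, (cx,cy)=(0.3362,-0.9418)
solve A·x = −loads:
  F[0-1] = -1016.4444 N (compression)
  F[0-2] = -1444.0722 N (compression)
  F[1-2] = +981.2210 N (tension)
  F[1-3] = -728.7324 N (compression)
  F[2-3] = -970.2389 N (compression)
  F[2-4] = -745.6897 N (compression)
  F[3-4] = +660.3473 N (tension)
  F[3-5] = +522.8893 N (tension)
  F[4-5] = -685.9871 N (compression)
  F[4-6] = -231.5256 N (compression)
  F[5-6] = +688.7445 N (tension)
  Rx@0 = +1807.2600 N
  Ry@0 = +949.3439 N
  Ry@6 = -648.6639 N

-728.732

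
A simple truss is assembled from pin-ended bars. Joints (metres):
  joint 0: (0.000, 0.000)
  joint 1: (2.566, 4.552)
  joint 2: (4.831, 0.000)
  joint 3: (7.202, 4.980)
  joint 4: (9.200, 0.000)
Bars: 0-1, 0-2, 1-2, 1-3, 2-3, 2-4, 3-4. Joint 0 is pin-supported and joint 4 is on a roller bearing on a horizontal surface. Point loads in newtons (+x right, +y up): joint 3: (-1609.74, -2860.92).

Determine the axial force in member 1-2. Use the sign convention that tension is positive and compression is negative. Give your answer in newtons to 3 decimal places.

N=5 nodes, M=7 members, R=3 reactions → 2N=10, M+R=10
member 0 (0-1): L=5.2254, (cx,cy)=(0.4911,0.8711)
member 1 (0-2): L=4.8310, (cx,cy)=(1.0000,0.0000)
member 2 (1-2): L=5.0844, (cx,cy)=(0.4455,-0.8953)
member 3 (1-3): L=4.6557, (cx,cy)=(0.9958,0.0919)
member 4 (2-3): L=5.5156, (cx,cy)=(0.4299,0.9029)
member 5 (2-4): L=4.3690, (cx,cy)=(1.0000,0.0000)
member 6 (3-4): L=5.3659, (cx,cy)=(0.3724,-0.9281)
solve A·x = −loads:
  F[0-1] = -1713.5035 N (compression)
  F[0-2] = -768.3060 N (compression)
  F[1-2] = +1511.0710 N (tension)
  F[1-3] = -1521.0298 N (compression)
  F[2-3] = -1498.3521 N (compression)
  F[2-4] = +548.9459 N (tension)
  F[3-4] = -1474.2564 N (compression)
  Rx@0 = +1609.7400 N
  Ry@0 = +1492.6765 N
  Ry@4 = +1368.2435 N

1511.071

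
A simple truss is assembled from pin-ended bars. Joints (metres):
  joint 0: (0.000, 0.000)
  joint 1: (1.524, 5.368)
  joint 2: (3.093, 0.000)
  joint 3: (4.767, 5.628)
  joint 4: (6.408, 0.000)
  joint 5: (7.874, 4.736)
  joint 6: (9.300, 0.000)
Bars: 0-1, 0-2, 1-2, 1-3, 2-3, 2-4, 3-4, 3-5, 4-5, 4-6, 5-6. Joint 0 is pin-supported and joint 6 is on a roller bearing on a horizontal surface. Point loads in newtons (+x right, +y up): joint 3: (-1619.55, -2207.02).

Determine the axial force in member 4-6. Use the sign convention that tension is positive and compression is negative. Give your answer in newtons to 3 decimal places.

N=7 nodes, M=11 members, R=3 reactions → 2N=14, M+R=14
member 0 (0-1): L=5.5801, (cx,cy)=(0.2731,0.9620)
member 1 (0-2): L=3.0930, (cx,cy)=(1.0000,0.0000)
member 2 (1-2): L=5.5926, (cx,cy)=(0.2805,-0.9598)
member 3 (1-3): L=3.2534, (cx,cy)=(0.9968,0.0799)
member 4 (2-3): L=5.8717, (cx,cy)=(0.2851,0.9585)
member 5 (2-4): L=3.3150, (cx,cy)=(1.0000,0.0000)
member 6 (3-4): L=5.8624, (cx,cy)=(0.2799,-0.9600)
member 7 (3-5): L=3.2325, (cx,cy)=(0.9612,-0.2759)
member 8 (4-5): L=4.9577, (cx,cy)=(0.2957,0.9553)
member 9 (4-6): L=2.8920, (cx,cy)=(1.0000,0.0000)
member 10 (5-6): L=4.9460, (cx,cy)=(0.2883,-0.9575)
solve A·x = −loads:
  F[0-1] = -2137.0798 N (compression)
  F[0-2] = -1035.8894 N (compression)
  F[1-2] = +2045.1737 N (tension)
  F[1-3] = -1161.1463 N (compression)
  F[2-3] = -2048.0350 N (compression)
  F[2-4] = +121.7714 N (tension)
  F[3-4] = -132.1273 N (compression)
  F[3-5] = -88.2112 N (compression)
  F[4-5] = +132.7832 N (tension)
  F[4-6] = +45.5220 N (tension)
  F[5-6] = -157.8914 N (compression)
  Rx@0 = +1619.5500 N
  Ry@0 = +2055.8332 N
  Ry@6 = +151.1868 N

45.522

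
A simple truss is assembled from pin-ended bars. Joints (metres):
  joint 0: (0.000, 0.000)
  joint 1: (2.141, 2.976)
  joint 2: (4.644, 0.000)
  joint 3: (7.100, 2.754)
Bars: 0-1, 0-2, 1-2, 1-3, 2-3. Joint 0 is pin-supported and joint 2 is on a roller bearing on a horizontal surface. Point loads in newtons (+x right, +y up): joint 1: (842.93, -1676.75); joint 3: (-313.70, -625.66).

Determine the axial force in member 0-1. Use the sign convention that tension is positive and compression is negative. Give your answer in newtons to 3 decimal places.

-269.419

N=4 nodes, M=5 members, R=3 reactions → 2N=8, M+R=8
member 0 (0-1): L=3.6661, (cx,cy)=(0.5840,0.8118)
member 1 (0-2): L=4.6440, (cx,cy)=(1.0000,0.0000)
member 2 (1-2): L=3.8886, (cx,cy)=(0.6437,-0.7653)
member 3 (1-3): L=4.9640, (cx,cy)=(0.9990,-0.0447)
member 4 (2-3): L=3.6900, (cx,cy)=(0.6656,0.7463)
solve A·x = −loads:
  F[0-1] = -269.4188 N (compression)
  F[0-2] = +686.5694 N (tension)
  F[1-2] = -1918.9257 N (compression)
  F[1-3] = +235.1177 N (tension)
  F[2-3] = -824.2245 N (compression)
  Rx@0 = -529.2300 N
  Ry@0 = +218.7025 N
  Ry@2 = +2083.7075 N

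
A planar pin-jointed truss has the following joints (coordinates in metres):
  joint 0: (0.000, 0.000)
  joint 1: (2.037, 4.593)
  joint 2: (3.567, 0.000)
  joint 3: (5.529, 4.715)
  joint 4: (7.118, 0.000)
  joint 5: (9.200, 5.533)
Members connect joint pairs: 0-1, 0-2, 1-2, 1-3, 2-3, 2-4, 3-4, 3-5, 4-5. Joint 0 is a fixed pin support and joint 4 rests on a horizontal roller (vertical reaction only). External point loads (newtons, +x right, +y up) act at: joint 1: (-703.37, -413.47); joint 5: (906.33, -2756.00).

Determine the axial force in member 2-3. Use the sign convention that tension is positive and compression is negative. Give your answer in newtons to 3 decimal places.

1219.192

N=6 nodes, M=9 members, R=3 reactions → 2N=12, M+R=12
member 0 (0-1): L=5.0244, (cx,cy)=(0.4054,0.9141)
member 1 (0-2): L=3.5670, (cx,cy)=(1.0000,0.0000)
member 2 (1-2): L=4.8411, (cx,cy)=(0.3160,-0.9487)
member 3 (1-3): L=3.4941, (cx,cy)=(0.9994,0.0349)
member 4 (2-3): L=5.1069, (cx,cy)=(0.3842,0.9233)
member 5 (2-4): L=3.5510, (cx,cy)=(1.0000,0.0000)
member 6 (3-4): L=4.9756, (cx,cy)=(0.3194,-0.9476)
member 7 (3-5): L=3.7610, (cx,cy)=(0.9761,0.2175)
member 8 (4-5): L=5.9118, (cx,cy)=(0.3522,0.9359)
solve A·x = −loads:
  F[0-1] = +833.1756 N (tension)
  F[0-2] = -134.8245 N (compression)
  F[1-2] = -1186.4376 N (compression)
  F[1-3] = +1416.9825 N (tension)
  F[2-3] = +1219.1922 N (tension)
  F[2-4] = -978.1830 N (compression)
  F[3-4] = -741.2484 N (compression)
  F[3-5] = +2173.2632 N (tension)
  F[4-5] = -3449.6837 N (compression)
  Rx@0 = -202.9600 N
  Ry@0 = -761.6320 N
  Ry@4 = +3931.1020 N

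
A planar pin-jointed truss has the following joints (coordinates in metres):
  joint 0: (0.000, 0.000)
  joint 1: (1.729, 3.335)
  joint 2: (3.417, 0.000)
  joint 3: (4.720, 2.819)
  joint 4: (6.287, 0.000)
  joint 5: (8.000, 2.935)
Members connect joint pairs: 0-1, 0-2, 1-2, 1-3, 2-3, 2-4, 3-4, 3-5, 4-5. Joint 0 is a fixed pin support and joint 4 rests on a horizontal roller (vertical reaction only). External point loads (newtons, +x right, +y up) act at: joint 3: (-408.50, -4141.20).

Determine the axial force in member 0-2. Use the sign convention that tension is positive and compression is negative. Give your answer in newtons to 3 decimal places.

221.580

N=6 nodes, M=9 members, R=3 reactions → 2N=12, M+R=12
member 0 (0-1): L=3.7565, (cx,cy)=(0.4603,0.8878)
member 1 (0-2): L=3.4170, (cx,cy)=(1.0000,0.0000)
member 2 (1-2): L=3.7379, (cx,cy)=(0.4516,-0.8922)
member 3 (1-3): L=3.0352, (cx,cy)=(0.9854,-0.1700)
member 4 (2-3): L=3.1056, (cx,cy)=(0.4196,0.9077)
member 5 (2-4): L=2.8700, (cx,cy)=(1.0000,0.0000)
member 6 (3-4): L=3.2253, (cx,cy)=(0.4859,-0.8740)
member 7 (3-5): L=3.2821, (cx,cy)=(0.9994,0.0353)
member 8 (4-5): L=3.3983, (cx,cy)=(0.5041,0.8637)
solve A·x = −loads:
  F[0-1] = -1368.9574 N (compression)
  F[0-2] = +221.5801 N (tension)
  F[1-2] = +1625.9524 N (tension)
  F[1-3] = -1384.5076 N (compression)
  F[2-3] = -1598.1865 N (compression)
  F[2-4] = +1626.4022 N (tension)
  F[3-4] = -3347.5155 N (compression)
  F[3-5] = +0.0000 N (tension)
  F[4-5] = -0.0000 N (compression)
  Rx@0 = +408.5000 N
  Ry@0 = +1215.3367 N
  Ry@4 = +2925.8633 N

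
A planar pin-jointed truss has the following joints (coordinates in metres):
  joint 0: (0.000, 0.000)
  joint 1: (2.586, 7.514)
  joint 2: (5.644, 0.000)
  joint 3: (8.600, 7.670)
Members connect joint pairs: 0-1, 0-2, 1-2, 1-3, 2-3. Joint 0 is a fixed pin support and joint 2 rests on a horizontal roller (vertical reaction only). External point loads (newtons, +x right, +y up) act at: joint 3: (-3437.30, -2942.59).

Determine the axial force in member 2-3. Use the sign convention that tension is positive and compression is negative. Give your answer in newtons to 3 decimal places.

-3088.886

N=4 nodes, M=5 members, R=3 reactions → 2N=8, M+R=8
member 0 (0-1): L=7.9465, (cx,cy)=(0.3254,0.9456)
member 1 (0-2): L=5.6440, (cx,cy)=(1.0000,0.0000)
member 2 (1-2): L=8.1124, (cx,cy)=(0.3770,-0.9262)
member 3 (1-3): L=6.0160, (cx,cy)=(0.9997,0.0259)
member 4 (2-3): L=8.2199, (cx,cy)=(0.3596,0.9331)
solve A·x = −loads:
  F[0-1] = -3310.1935 N (compression)
  F[0-2] = -2360.0822 N (compression)
  F[1-2] = +3314.1406 N (tension)
  F[1-3] = -2327.2732 N (compression)
  F[2-3] = -3088.8860 N (compression)
  Rx@0 = +3437.3000 N
  Ry@0 = +3130.0133 N
  Ry@2 = -187.4233 N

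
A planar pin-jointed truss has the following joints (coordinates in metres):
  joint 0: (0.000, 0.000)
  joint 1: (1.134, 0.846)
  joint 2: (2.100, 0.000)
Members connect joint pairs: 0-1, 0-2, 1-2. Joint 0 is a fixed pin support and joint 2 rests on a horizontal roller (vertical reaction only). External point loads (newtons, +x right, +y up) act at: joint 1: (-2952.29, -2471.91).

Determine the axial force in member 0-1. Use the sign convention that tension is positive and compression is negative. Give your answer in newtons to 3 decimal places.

N=3 nodes, M=3 members, R=3 reactions → 2N=6, M+R=6
member 0 (0-1): L=1.4148, (cx,cy)=(0.8015,0.5980)
member 1 (0-2): L=2.1000, (cx,cy)=(1.0000,0.0000)
member 2 (1-2): L=1.2841, (cx,cy)=(0.7523,-0.6588)
solve A·x = −loads:
  F[0-1] = -3890.5951 N (compression)
  F[0-2] = +166.1158 N (tension)
  F[1-2] = -220.8143 N (compression)
  Rx@0 = +2952.2900 N
  Ry@0 = +2326.4297 N
  Ry@2 = +145.4803 N

-3890.595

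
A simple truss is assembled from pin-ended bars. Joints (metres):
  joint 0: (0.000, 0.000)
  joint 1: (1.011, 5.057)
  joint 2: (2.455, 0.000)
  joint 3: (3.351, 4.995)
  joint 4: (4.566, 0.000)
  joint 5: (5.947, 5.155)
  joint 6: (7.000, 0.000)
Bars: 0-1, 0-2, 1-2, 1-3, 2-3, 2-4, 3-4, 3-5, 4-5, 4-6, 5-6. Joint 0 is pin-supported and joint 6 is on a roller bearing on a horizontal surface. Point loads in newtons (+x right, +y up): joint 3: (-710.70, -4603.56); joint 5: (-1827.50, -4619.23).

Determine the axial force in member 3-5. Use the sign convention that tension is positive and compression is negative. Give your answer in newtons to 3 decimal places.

-2657.448

N=7 nodes, M=11 members, R=3 reactions → 2N=14, M+R=14
member 0 (0-1): L=5.1571, (cx,cy)=(0.1960,0.9806)
member 1 (0-2): L=2.4550, (cx,cy)=(1.0000,0.0000)
member 2 (1-2): L=5.2591, (cx,cy)=(0.2746,-0.9616)
member 3 (1-3): L=2.3408, (cx,cy)=(0.9996,-0.0265)
member 4 (2-3): L=5.0747, (cx,cy)=(0.1766,0.9843)
member 5 (2-4): L=2.1110, (cx,cy)=(1.0000,0.0000)
member 6 (3-4): L=5.1406, (cx,cy)=(0.2364,-0.9717)
member 7 (3-5): L=2.6009, (cx,cy)=(0.9981,0.0615)
member 8 (4-5): L=5.3368, (cx,cy)=(0.2588,0.9659)
member 9 (4-6): L=2.4340, (cx,cy)=(1.0000,0.0000)
member 10 (5-6): L=5.2614, (cx,cy)=(0.2001,-0.9798)
solve A·x = −loads:
  F[0-1] = -5045.4976 N (compression)
  F[0-2] = -1549.0728 N (compression)
  F[1-2] = +5212.0316 N (tension)
  F[1-3] = -2421.0464 N (compression)
  F[2-3] = -5091.7101 N (compression)
  F[2-4] = +780.9958 N (tension)
  F[3-4] = +185.8204 N (tension)
  F[3-5] = -2657.4478 N (compression)
  F[4-5] = -186.9224 N (compression)
  F[4-6] = +873.2847 N (tension)
  F[5-6] = -4363.4778 N (compression)
  Rx@0 = +2538.2000 N
  Ry@0 = +4947.5927 N
  Ry@6 = +4275.1973 N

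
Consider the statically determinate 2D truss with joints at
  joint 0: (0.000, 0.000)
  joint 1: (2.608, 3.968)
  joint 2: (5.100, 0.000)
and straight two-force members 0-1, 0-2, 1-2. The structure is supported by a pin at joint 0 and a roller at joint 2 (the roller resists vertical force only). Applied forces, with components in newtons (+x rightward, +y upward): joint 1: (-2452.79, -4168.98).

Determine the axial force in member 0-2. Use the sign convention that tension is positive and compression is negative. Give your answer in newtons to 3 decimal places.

140.385

N=3 nodes, M=3 members, R=3 reactions → 2N=6, M+R=6
member 0 (0-1): L=4.7483, (cx,cy)=(0.5492,0.8357)
member 1 (0-2): L=5.1000, (cx,cy)=(1.0000,0.0000)
member 2 (1-2): L=4.6856, (cx,cy)=(0.5318,-0.8468)
solve A·x = −loads:
  F[0-1] = -4721.3445 N (compression)
  F[0-2] = +140.3855 N (tension)
  F[1-2] = -263.9622 N (compression)
  Rx@0 = +2452.7900 N
  Ry@0 = +3945.4449 N
  Ry@2 = +223.5351 N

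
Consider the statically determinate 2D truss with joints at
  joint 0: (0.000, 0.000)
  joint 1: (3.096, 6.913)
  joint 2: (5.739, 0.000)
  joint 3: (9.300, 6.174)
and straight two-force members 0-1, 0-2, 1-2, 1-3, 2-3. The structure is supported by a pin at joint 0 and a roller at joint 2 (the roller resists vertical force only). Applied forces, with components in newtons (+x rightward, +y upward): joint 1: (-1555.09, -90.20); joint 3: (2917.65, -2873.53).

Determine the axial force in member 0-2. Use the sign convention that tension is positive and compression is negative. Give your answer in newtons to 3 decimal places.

N=4 nodes, M=5 members, R=3 reactions → 2N=8, M+R=8
member 0 (0-1): L=7.5746, (cx,cy)=(0.4087,0.9127)
member 1 (0-2): L=5.7390, (cx,cy)=(1.0000,0.0000)
member 2 (1-2): L=7.4010, (cx,cy)=(0.3571,-0.9341)
member 3 (1-3): L=6.2479, (cx,cy)=(0.9930,-0.1183)
member 4 (2-3): L=7.1273, (cx,cy)=(0.4996,0.8662)
solve A·x = −loads:
  F[0-1] = +3294.8453 N (tension)
  F[0-2] = +15.8458 N (tension)
  F[1-2] = -3861.8254 N (compression)
  F[1-3] = +4311.1765 N (tension)
  F[2-3] = -2728.5709 N (compression)
  Rx@0 = -1362.5600 N
  Ry@0 = -3007.0527 N
  Ry@2 = +5970.7827 N

15.846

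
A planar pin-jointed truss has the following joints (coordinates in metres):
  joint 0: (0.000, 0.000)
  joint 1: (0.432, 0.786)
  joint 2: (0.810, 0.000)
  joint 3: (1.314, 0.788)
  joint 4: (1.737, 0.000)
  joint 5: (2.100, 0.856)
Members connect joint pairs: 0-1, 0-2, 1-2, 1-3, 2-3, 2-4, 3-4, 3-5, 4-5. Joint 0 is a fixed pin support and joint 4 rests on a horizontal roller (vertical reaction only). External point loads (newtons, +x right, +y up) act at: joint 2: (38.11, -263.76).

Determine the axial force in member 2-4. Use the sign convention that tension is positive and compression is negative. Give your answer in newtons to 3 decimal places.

N=6 nodes, M=9 members, R=3 reactions → 2N=12, M+R=12
member 0 (0-1): L=0.8969, (cx,cy)=(0.4817,0.8764)
member 1 (0-2): L=0.8100, (cx,cy)=(1.0000,0.0000)
member 2 (1-2): L=0.8722, (cx,cy)=(0.4334,-0.9012)
member 3 (1-3): L=0.8820, (cx,cy)=(1.0000,0.0023)
member 4 (2-3): L=0.9354, (cx,cy)=(0.5388,0.8424)
member 5 (2-4): L=0.9270, (cx,cy)=(1.0000,0.0000)
member 6 (3-4): L=0.8944, (cx,cy)=(0.4730,-0.8811)
member 7 (3-5): L=0.7889, (cx,cy)=(0.9963,0.0862)
member 8 (4-5): L=0.9298, (cx,cy)=(0.3904,0.9206)
solve A·x = −loads:
  F[0-1] = -160.6230 N (compression)
  F[0-2] = +115.4760 N (tension)
  F[1-2] = +155.8305 N (tension)
  F[1-3] = -144.9036 N (compression)
  F[2-3] = +146.3931 N (tension)
  F[2-4] = +66.0250 N (tension)
  F[3-4] = -139.5978 N (compression)
  F[3-5] = +0.0000 N (tension)
  F[4-5] = -0.0000 N (compression)
  Rx@0 = -38.1100 N
  Ry@0 = +140.7631 N
  Ry@4 = +122.9969 N

66.025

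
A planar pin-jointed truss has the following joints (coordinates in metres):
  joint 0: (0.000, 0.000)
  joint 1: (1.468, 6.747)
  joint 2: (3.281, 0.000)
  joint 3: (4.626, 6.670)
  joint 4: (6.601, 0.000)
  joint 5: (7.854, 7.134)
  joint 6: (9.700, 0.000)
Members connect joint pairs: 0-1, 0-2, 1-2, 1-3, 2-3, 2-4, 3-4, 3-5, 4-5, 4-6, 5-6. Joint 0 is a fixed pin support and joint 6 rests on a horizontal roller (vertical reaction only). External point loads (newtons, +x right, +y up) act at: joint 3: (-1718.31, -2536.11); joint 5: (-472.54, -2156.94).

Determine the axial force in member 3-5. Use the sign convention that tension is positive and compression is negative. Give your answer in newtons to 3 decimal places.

-739.525

N=7 nodes, M=11 members, R=3 reactions → 2N=14, M+R=14
member 0 (0-1): L=6.9049, (cx,cy)=(0.2126,0.9771)
member 1 (0-2): L=3.2810, (cx,cy)=(1.0000,0.0000)
member 2 (1-2): L=6.9863, (cx,cy)=(0.2595,-0.9657)
member 3 (1-3): L=3.1589, (cx,cy)=(0.9997,-0.0244)
member 4 (2-3): L=6.8043, (cx,cy)=(0.1977,0.9803)
member 5 (2-4): L=3.3200, (cx,cy)=(1.0000,0.0000)
member 6 (3-4): L=6.9563, (cx,cy)=(0.2839,-0.9588)
member 7 (3-5): L=3.2612, (cx,cy)=(0.9898,0.1423)
member 8 (4-5): L=7.2432, (cx,cy)=(0.1730,0.9849)
member 9 (4-6): L=3.0990, (cx,cy)=(1.0000,0.0000)
member 10 (5-6): L=7.3690, (cx,cy)=(0.2505,-0.9681)
solve A·x = −loads:
  F[0-1] = -3342.6197 N (compression)
  F[0-2] = -1480.1957 N (compression)
  F[1-2] = +3422.4326 N (tension)
  F[1-3] = -1599.2724 N (compression)
  F[2-3] = -3371.7137 N (compression)
  F[2-4] = +74.4351 N (tension)
  F[3-4] = +651.6905 N (tension)
  F[3-5] = -739.5247 N (compression)
  F[4-5] = -634.4377 N (compression)
  F[4-6] = +369.2124 N (tension)
  F[5-6] = -1473.8427 N (compression)
  Rx@0 = +2190.8500 N
  Ry@0 = +3266.2022 N
  Ry@6 = +1426.8478 N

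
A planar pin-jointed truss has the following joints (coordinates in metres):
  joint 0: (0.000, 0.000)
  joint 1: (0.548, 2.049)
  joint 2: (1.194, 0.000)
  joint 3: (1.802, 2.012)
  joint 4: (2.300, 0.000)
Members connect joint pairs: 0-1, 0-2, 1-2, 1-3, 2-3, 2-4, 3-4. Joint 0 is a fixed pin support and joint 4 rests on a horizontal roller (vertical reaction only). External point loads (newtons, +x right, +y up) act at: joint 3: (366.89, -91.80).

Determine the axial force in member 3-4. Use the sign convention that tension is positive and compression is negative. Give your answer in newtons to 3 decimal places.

-404.728

N=5 nodes, M=7 members, R=3 reactions → 2N=10, M+R=10
member 0 (0-1): L=2.1210, (cx,cy)=(0.2584,0.9660)
member 1 (0-2): L=1.1940, (cx,cy)=(1.0000,0.0000)
member 2 (1-2): L=2.1484, (cx,cy)=(0.3007,-0.9537)
member 3 (1-3): L=1.2545, (cx,cy)=(0.9996,-0.0295)
member 4 (2-3): L=2.1019, (cx,cy)=(0.2893,0.9572)
member 5 (2-4): L=1.1060, (cx,cy)=(1.0000,0.0000)
member 6 (3-4): L=2.0727, (cx,cy)=(0.2403,-0.9707)
solve A·x = −loads:
  F[0-1] = +311.6539 N (tension)
  F[0-2] = +286.3690 N (tension)
  F[1-2] = -321.1596 N (compression)
  F[1-3] = +177.1663 N (tension)
  F[2-3] = +319.9770 N (tension)
  F[2-4] = +97.2418 N (tension)
  F[3-4] = -404.7278 N (compression)
  Rx@0 = -366.8900 N
  Ry@0 = -301.0723 N
  Ry@4 = +392.8723 N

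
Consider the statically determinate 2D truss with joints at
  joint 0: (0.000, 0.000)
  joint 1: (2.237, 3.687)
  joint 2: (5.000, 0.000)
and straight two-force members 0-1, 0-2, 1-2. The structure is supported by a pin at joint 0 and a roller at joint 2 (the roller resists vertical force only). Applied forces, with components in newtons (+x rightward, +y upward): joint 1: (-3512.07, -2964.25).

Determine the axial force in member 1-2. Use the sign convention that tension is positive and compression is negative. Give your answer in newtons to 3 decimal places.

1579.031

N=3 nodes, M=3 members, R=3 reactions → 2N=6, M+R=6
member 0 (0-1): L=4.3126, (cx,cy)=(0.5187,0.8549)
member 1 (0-2): L=5.0000, (cx,cy)=(1.0000,0.0000)
member 2 (1-2): L=4.6074, (cx,cy)=(0.5997,-0.8002)
solve A·x = −loads:
  F[0-1] = -4945.1634 N (compression)
  F[0-2] = -946.9251 N (compression)
  F[1-2] = +1579.0312 N (tension)
  Rx@0 = +3512.0700 N
  Ry@0 = +4227.8450 N
  Ry@2 = -1263.5950 N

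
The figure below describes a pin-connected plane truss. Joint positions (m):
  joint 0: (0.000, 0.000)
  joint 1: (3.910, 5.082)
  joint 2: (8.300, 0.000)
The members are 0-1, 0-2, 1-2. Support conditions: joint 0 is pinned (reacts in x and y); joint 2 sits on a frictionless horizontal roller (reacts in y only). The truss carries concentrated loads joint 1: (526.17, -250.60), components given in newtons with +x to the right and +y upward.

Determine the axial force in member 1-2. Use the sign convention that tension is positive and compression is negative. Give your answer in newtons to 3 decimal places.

-581.728

N=3 nodes, M=3 members, R=3 reactions → 2N=6, M+R=6
member 0 (0-1): L=6.4121, (cx,cy)=(0.6098,0.7926)
member 1 (0-2): L=8.3000, (cx,cy)=(1.0000,0.0000)
member 2 (1-2): L=6.7156, (cx,cy)=(0.6537,-0.7567)
solve A·x = −loads:
  F[0-1] = +239.2506 N (tension)
  F[0-2] = +380.2783 N (tension)
  F[1-2] = -581.7275 N (compression)
  Rx@0 = -526.1700 N
  Ry@0 = -189.6219 N
  Ry@2 = +440.2219 N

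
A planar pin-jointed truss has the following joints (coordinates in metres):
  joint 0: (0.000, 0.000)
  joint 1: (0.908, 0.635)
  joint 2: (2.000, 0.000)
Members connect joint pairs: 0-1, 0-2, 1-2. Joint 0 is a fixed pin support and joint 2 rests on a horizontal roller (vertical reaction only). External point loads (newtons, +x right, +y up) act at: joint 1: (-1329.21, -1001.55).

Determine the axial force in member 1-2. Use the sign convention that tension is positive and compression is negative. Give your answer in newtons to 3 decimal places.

-65.009

N=3 nodes, M=3 members, R=3 reactions → 2N=6, M+R=6
member 0 (0-1): L=1.1080, (cx,cy)=(0.8195,0.5731)
member 1 (0-2): L=2.0000, (cx,cy)=(1.0000,0.0000)
member 2 (1-2): L=1.2632, (cx,cy)=(0.8645,-0.5027)
solve A·x = −loads:
  F[0-1] = -1690.5818 N (compression)
  F[0-2] = +56.1985 N (tension)
  F[1-2] = -65.0094 N (compression)
  Rx@0 = +1329.2100 N
  Ry@0 = +968.8705 N
  Ry@2 = +32.6795 N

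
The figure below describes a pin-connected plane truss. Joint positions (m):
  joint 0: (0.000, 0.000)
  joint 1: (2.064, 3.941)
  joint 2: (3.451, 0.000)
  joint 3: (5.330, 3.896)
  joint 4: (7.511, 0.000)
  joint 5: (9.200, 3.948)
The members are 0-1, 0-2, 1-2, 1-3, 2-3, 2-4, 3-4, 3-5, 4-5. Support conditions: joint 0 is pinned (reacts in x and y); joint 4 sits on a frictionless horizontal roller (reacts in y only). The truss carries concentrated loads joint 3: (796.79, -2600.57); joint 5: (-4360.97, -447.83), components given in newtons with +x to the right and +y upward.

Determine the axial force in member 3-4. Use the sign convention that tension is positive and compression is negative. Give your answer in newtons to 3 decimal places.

N=6 nodes, M=9 members, R=3 reactions → 2N=12, M+R=12
member 0 (0-1): L=4.4488, (cx,cy)=(0.4639,0.8859)
member 1 (0-2): L=3.4510, (cx,cy)=(1.0000,0.0000)
member 2 (1-2): L=4.1779, (cx,cy)=(0.3320,-0.9433)
member 3 (1-3): L=3.2663, (cx,cy)=(0.9999,-0.0138)
member 4 (2-3): L=4.3254, (cx,cy)=(0.4344,0.9007)
member 5 (2-4): L=4.0600, (cx,cy)=(1.0000,0.0000)
member 6 (3-4): L=4.4649, (cx,cy)=(0.4885,-0.8726)
member 7 (3-5): L=3.8703, (cx,cy)=(0.9999,0.0134)
member 8 (4-5): L=4.2941, (cx,cy)=(0.3933,0.9194)
solve A·x = −loads:
  F[0-1] = -2859.7983 N (compression)
  F[0-2] = -2237.3817 N (compression)
  F[1-2] = +2718.2660 N (tension)
  F[1-3] = -2229.4229 N (compression)
  F[2-3] = -2846.7347 N (compression)
  F[2-4] = -98.3289 N (compression)
  F[3-4] = -141.5678 N (compression)
  F[3-5] = -4193.8674 N (compression)
  F[4-5] = -425.8041 N (compression)
  Rx@0 = +3564.1800 N
  Ry@0 = +2533.3876 N
  Ry@4 = +515.0124 N

-141.568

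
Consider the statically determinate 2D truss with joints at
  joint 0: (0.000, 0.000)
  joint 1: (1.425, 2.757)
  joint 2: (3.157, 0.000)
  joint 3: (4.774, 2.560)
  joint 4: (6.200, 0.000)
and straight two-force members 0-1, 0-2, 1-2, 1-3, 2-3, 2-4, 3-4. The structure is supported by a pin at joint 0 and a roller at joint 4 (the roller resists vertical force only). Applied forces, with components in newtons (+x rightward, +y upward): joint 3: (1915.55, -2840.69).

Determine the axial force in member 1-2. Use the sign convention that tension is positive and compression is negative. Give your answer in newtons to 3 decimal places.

N=5 nodes, M=7 members, R=3 reactions → 2N=10, M+R=10
member 0 (0-1): L=3.1035, (cx,cy)=(0.4592,0.8884)
member 1 (0-2): L=3.1570, (cx,cy)=(1.0000,0.0000)
member 2 (1-2): L=3.2559, (cx,cy)=(0.5320,-0.8468)
member 3 (1-3): L=3.3548, (cx,cy)=(0.9983,-0.0587)
member 4 (2-3): L=3.0279, (cx,cy)=(0.5340,0.8455)
member 5 (2-4): L=3.0430, (cx,cy)=(1.0000,0.0000)
member 6 (3-4): L=2.9304, (cx,cy)=(0.4866,-0.8736)
solve A·x = −loads:
  F[0-1] = +154.8686 N (tension)
  F[0-2] = +1844.4405 N (tension)
  F[1-2] = -173.8376 N (compression)
  F[1-3] = +163.8665 N (tension)
  F[2-3] = +174.1061 N (tension)
  F[2-4] = +1658.9884 N (tension)
  F[3-4] = -3409.1529 N (compression)
  Rx@0 = -1915.5500 N
  Ry@0 = -137.5781 N
  Ry@4 = +2978.2681 N

-173.838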